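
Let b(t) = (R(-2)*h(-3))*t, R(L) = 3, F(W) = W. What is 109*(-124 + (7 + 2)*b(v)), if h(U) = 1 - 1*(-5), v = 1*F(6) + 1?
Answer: 110090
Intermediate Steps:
v = 7 (v = 1*6 + 1 = 6 + 1 = 7)
h(U) = 6 (h(U) = 1 + 5 = 6)
b(t) = 18*t (b(t) = (3*6)*t = 18*t)
109*(-124 + (7 + 2)*b(v)) = 109*(-124 + (7 + 2)*(18*7)) = 109*(-124 + 9*126) = 109*(-124 + 1134) = 109*1010 = 110090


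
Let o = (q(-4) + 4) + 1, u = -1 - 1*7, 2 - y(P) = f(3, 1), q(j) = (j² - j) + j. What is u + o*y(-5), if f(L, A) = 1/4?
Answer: 115/4 ≈ 28.750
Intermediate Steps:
q(j) = j²
f(L, A) = ¼
y(P) = 7/4 (y(P) = 2 - 1*¼ = 2 - ¼ = 7/4)
u = -8 (u = -1 - 7 = -8)
o = 21 (o = ((-4)² + 4) + 1 = (16 + 4) + 1 = 20 + 1 = 21)
u + o*y(-5) = -8 + 21*(7/4) = -8 + 147/4 = 115/4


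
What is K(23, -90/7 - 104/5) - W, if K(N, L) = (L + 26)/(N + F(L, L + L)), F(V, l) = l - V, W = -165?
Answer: 61813/373 ≈ 165.72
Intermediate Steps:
K(N, L) = (26 + L)/(L + N) (K(N, L) = (L + 26)/(N + ((L + L) - L)) = (26 + L)/(N + (2*L - L)) = (26 + L)/(N + L) = (26 + L)/(L + N))
K(23, -90/7 - 104/5) - W = (26 + (-90/7 - 104/5))/((-90/7 - 104/5) + 23) - 1*(-165) = (26 + (-90*⅐ - 104*⅕))/((-90*⅐ - 104*⅕) + 23) + 165 = (26 + (-90/7 - 104/5))/((-90/7 - 104/5) + 23) + 165 = (26 - 1178/35)/(-1178/35 + 23) + 165 = -268/35/(-373/35) + 165 = -35/373*(-268/35) + 165 = 268/373 + 165 = 61813/373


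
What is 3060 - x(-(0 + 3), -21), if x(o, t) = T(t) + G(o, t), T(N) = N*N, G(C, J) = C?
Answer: 2622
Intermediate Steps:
T(N) = N**2
x(o, t) = o + t**2 (x(o, t) = t**2 + o = o + t**2)
3060 - x(-(0 + 3), -21) = 3060 - (-(0 + 3) + (-21)**2) = 3060 - (-1*3 + 441) = 3060 - (-3 + 441) = 3060 - 1*438 = 3060 - 438 = 2622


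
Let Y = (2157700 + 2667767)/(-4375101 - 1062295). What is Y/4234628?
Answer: -4825467/23025349348688 ≈ -2.0957e-7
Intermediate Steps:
Y = -4825467/5437396 (Y = 4825467/(-5437396) = 4825467*(-1/5437396) = -4825467/5437396 ≈ -0.88746)
Y/4234628 = -4825467/5437396/4234628 = -4825467/5437396*1/4234628 = -4825467/23025349348688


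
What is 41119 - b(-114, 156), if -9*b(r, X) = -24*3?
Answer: 41111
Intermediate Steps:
b(r, X) = 8 (b(r, X) = -(-8)*3/3 = -⅑*(-72) = 8)
41119 - b(-114, 156) = 41119 - 1*8 = 41119 - 8 = 41111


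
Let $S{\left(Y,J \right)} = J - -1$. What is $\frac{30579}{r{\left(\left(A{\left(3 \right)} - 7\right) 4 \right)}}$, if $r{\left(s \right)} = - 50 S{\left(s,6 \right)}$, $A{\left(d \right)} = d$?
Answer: $- \frac{30579}{350} \approx -87.369$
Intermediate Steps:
$S{\left(Y,J \right)} = 1 + J$ ($S{\left(Y,J \right)} = J + 1 = 1 + J$)
$r{\left(s \right)} = -350$ ($r{\left(s \right)} = - 50 \left(1 + 6\right) = \left(-50\right) 7 = -350$)
$\frac{30579}{r{\left(\left(A{\left(3 \right)} - 7\right) 4 \right)}} = \frac{30579}{-350} = 30579 \left(- \frac{1}{350}\right) = - \frac{30579}{350}$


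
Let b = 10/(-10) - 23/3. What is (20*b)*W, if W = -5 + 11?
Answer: -1040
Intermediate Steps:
b = -26/3 (b = 10*(-⅒) - 23*⅓ = -1 - 23/3 = -26/3 ≈ -8.6667)
W = 6
(20*b)*W = (20*(-26/3))*6 = -520/3*6 = -1040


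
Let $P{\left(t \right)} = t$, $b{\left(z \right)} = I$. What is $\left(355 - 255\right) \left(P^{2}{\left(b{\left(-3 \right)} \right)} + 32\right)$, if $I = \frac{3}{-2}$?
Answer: $3425$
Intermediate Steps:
$I = - \frac{3}{2}$ ($I = 3 \left(- \frac{1}{2}\right) = - \frac{3}{2} \approx -1.5$)
$b{\left(z \right)} = - \frac{3}{2}$
$\left(355 - 255\right) \left(P^{2}{\left(b{\left(-3 \right)} \right)} + 32\right) = \left(355 - 255\right) \left(\left(- \frac{3}{2}\right)^{2} + 32\right) = 100 \left(\frac{9}{4} + 32\right) = 100 \cdot \frac{137}{4} = 3425$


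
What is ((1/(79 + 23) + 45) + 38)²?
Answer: 71690089/10404 ≈ 6890.6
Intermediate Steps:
((1/(79 + 23) + 45) + 38)² = ((1/102 + 45) + 38)² = (4591/102 + 38)² = (8467/102)² = 71690089/10404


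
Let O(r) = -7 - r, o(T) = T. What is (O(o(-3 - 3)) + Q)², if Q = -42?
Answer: 1849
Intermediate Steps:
(O(o(-3 - 3)) + Q)² = ((-7 - (-3 - 3)) - 42)² = ((-7 - 1*(-6)) - 42)² = ((-7 + 6) - 42)² = (-1 - 42)² = (-43)² = 1849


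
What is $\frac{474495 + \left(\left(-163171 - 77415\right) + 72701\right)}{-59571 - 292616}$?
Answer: $- \frac{306610}{352187} \approx -0.87059$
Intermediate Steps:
$\frac{474495 + \left(\left(-163171 - 77415\right) + 72701\right)}{-59571 - 292616} = \frac{474495 + \left(-240586 + 72701\right)}{-59571 - 292616} = \frac{474495 - 167885}{-59571 - 292616} = \frac{306610}{-352187} = 306610 \left(- \frac{1}{352187}\right) = - \frac{306610}{352187}$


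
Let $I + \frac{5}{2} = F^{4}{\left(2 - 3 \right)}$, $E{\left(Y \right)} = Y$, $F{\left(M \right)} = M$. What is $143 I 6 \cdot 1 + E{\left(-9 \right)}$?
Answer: $-1296$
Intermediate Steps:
$I = - \frac{3}{2}$ ($I = - \frac{5}{2} + \left(2 - 3\right)^{4} = - \frac{5}{2} + \left(-1\right)^{4} = - \frac{5}{2} + 1 = - \frac{3}{2} \approx -1.5$)
$143 I 6 \cdot 1 + E{\left(-9 \right)} = 143 \left(- \frac{3}{2}\right) 6 \cdot 1 - 9 = 143 \left(\left(-9\right) 1\right) - 9 = 143 \left(-9\right) - 9 = -1287 - 9 = -1296$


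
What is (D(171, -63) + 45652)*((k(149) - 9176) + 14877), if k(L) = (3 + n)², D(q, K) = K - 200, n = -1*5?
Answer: 258944245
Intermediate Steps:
n = -5
D(q, K) = -200 + K
k(L) = 4 (k(L) = (3 - 5)² = (-2)² = 4)
(D(171, -63) + 45652)*((k(149) - 9176) + 14877) = ((-200 - 63) + 45652)*((4 - 9176) + 14877) = (-263 + 45652)*(-9172 + 14877) = 45389*5705 = 258944245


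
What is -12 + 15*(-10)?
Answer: -162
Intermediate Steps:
-12 + 15*(-10) = -12 - 150 = -162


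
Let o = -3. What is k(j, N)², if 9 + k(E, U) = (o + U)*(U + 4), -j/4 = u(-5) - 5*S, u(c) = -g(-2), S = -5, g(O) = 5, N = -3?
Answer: 225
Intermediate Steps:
u(c) = -5 (u(c) = -1*5 = -5)
j = -80 (j = -4*(-5 - 5*(-5)) = -4*(-5 + 25) = -4*20 = -80)
k(E, U) = -9 + (-3 + U)*(4 + U) (k(E, U) = -9 + (-3 + U)*(U + 4) = -9 + (-3 + U)*(4 + U))
k(j, N)² = (-21 - 3 + (-3)²)² = (-21 - 3 + 9)² = (-15)² = 225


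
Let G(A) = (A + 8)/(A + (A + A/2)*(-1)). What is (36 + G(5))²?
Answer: 23716/25 ≈ 948.64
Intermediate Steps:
G(A) = -2*(8 + A)/A (G(A) = (8 + A)/(A + (A + A*(½))*(-1)) = (8 + A)/(A + (A + A/2)*(-1)) = (8 + A)/(A + (3*A/2)*(-1)) = (8 + A)/(A - 3*A/2) = (8 + A)/((-A/2)) = (8 + A)*(-2/A) = -2*(8 + A)/A)
(36 + G(5))² = (36 + (-2 - 16/5))² = (36 - 26/5)² = (154/5)² = 23716/25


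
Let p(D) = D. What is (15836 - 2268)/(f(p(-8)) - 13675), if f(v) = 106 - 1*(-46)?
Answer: -13568/13523 ≈ -1.0033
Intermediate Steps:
f(v) = 152 (f(v) = 106 + 46 = 152)
(15836 - 2268)/(f(p(-8)) - 13675) = (15836 - 2268)/(152 - 13675) = 13568/(-13523) = 13568*(-1/13523) = -13568/13523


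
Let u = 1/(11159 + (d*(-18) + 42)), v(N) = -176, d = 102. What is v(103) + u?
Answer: -1648239/9365 ≈ -176.00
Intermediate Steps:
u = 1/9365 (u = 1/(11159 + (102*(-18) + 42)) = 1/(11159 + (-1836 + 42)) = 1/(11159 - 1794) = 1/9365 ≈ 0.00010678)
v(103) + u = -176 + 1/9365 = -1648239/9365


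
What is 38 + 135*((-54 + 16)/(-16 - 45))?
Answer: 7448/61 ≈ 122.10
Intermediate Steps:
38 + 135*((-54 + 16)/(-16 - 45)) = 38 + 135*(-38/(-61)) = 38 + 135*(-38*(-1/61)) = 38 + 135*(38/61) = 38 + 5130/61 = 7448/61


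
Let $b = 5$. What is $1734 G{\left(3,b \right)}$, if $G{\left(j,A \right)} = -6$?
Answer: $-10404$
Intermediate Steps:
$1734 G{\left(3,b \right)} = 1734 \left(-6\right) = -10404$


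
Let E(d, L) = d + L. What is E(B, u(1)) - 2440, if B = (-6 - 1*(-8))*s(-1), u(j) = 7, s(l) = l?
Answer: -2435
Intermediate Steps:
B = -2 (B = (-6 - 1*(-8))*(-1) = (-6 + 8)*(-1) = 2*(-1) = -2)
E(d, L) = L + d
E(B, u(1)) - 2440 = (7 - 2) - 2440 = 5 - 2440 = -2435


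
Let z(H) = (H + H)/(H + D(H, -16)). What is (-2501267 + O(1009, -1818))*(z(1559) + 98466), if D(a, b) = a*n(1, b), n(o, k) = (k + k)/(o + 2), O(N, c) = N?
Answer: -7139506721064/29 ≈ -2.4619e+11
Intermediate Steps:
n(o, k) = 2*k/(2 + o) (n(o, k) = (2*k)/(2 + o) = 2*k/(2 + o))
D(a, b) = 2*a*b/3 (D(a, b) = a*(2*b/(2 + 1)) = a*(2*b/3) = 2*a*b/3)
z(H) = -6/29 (z(H) = (H + H)/(H + (2/3)*H*(-16)) = (2*H)/(H - 32*H/3) = (2*H)/((-29*H/3)) = (2*H)*(-3/(29*H)) = -6/29)
(-2501267 + O(1009, -1818))*(z(1559) + 98466) = (-2501267 + 1009)*(-6/29 + 98466) = -2500258*2855508/29 = -7139506721064/29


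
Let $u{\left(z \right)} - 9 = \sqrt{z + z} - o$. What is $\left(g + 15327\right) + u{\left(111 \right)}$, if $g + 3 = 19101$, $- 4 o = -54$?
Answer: $\frac{68841}{2} + \sqrt{222} \approx 34435.0$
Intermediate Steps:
$o = \frac{27}{2}$ ($o = \left(- \frac{1}{4}\right) \left(-54\right) = \frac{27}{2} \approx 13.5$)
$g = 19098$ ($g = -3 + 19101 = 19098$)
$u{\left(z \right)} = - \frac{9}{2} + \sqrt{2} \sqrt{z}$ ($u{\left(z \right)} = 9 + \left(\sqrt{z + z} - \frac{27}{2}\right) = 9 + \left(\sqrt{2 z} - \frac{27}{2}\right) = 9 + \left(\sqrt{2} \sqrt{z} - \frac{27}{2}\right) = 9 + \left(- \frac{27}{2} + \sqrt{2} \sqrt{z}\right) = - \frac{9}{2} + \sqrt{2} \sqrt{z}$)
$\left(g + 15327\right) + u{\left(111 \right)} = \left(19098 + 15327\right) - \left(\frac{9}{2} - \sqrt{2} \sqrt{111}\right) = 34425 - \left(\frac{9}{2} - \sqrt{222}\right) = \frac{68841}{2} + \sqrt{222}$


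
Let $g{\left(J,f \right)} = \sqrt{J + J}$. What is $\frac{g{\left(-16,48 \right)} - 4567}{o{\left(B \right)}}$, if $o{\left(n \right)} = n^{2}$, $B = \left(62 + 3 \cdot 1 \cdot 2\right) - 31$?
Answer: $- \frac{4567}{1369} + \frac{4 i \sqrt{2}}{1369} \approx -3.336 + 0.0041321 i$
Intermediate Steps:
$g{\left(J,f \right)} = \sqrt{2} \sqrt{J}$ ($g{\left(J,f \right)} = \sqrt{2 J} = \sqrt{2} \sqrt{J}$)
$B = 37$ ($B = \left(62 + 3 \cdot 2\right) - 31 = \left(62 + 6\right) - 31 = 68 - 31 = 37$)
$\frac{g{\left(-16,48 \right)} - 4567}{o{\left(B \right)}} = \frac{\sqrt{2} \sqrt{-16} - 4567}{37^{2}} = \frac{\sqrt{2} \cdot 4 i - 4567}{1369} = \left(4 i \sqrt{2} - 4567\right) \frac{1}{1369} = \left(-4567 + 4 i \sqrt{2}\right) \frac{1}{1369} = - \frac{4567}{1369} + \frac{4 i \sqrt{2}}{1369}$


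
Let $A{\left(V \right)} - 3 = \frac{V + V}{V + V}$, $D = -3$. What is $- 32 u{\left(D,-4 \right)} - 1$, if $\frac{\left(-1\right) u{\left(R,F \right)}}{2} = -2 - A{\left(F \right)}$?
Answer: $-385$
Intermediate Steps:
$A{\left(V \right)} = 4$ ($A{\left(V \right)} = 3 + \frac{V + V}{V + V} = 3 + \frac{2 V}{2 V} = 3 + 2 V \frac{1}{2 V} = 3 + 1 = 4$)
$u{\left(R,F \right)} = 12$ ($u{\left(R,F \right)} = - 2 \left(-2 - 4\right) = \left(-2\right) \left(-6\right) = 12$)
$- 32 u{\left(D,-4 \right)} - 1 = \left(-32\right) 12 - 1 = -384 - 1 = -385$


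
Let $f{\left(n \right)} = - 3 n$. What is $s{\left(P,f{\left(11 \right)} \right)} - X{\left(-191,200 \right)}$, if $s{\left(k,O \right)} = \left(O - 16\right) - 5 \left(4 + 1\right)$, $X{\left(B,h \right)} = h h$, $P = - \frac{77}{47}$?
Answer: $-40074$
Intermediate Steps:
$P = - \frac{77}{47}$ ($P = \left(-77\right) \frac{1}{47} = - \frac{77}{47} \approx -1.6383$)
$X{\left(B,h \right)} = h^{2}$
$s{\left(k,O \right)} = -41 + O$ ($s{\left(k,O \right)} = \left(-16 + O\right) - 25 = -41 + O$)
$s{\left(P,f{\left(11 \right)} \right)} - X{\left(-191,200 \right)} = \left(-41 - 33\right) - 200^{2} = \left(-41 - 33\right) - 40000 = -74 - 40000 = -40074$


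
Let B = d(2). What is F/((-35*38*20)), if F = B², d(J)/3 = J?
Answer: -9/6650 ≈ -0.0013534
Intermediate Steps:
d(J) = 3*J
B = 6 (B = 3*2 = 6)
F = 36 (F = 6² = 36)
F/((-35*38*20)) = 36/((-35*38*20)) = 36/((-1330*20)) = 36/(-26600) = 36*(-1/26600) = -9/6650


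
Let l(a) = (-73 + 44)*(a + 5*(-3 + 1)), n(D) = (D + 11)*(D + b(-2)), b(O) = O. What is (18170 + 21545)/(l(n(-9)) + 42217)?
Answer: 7943/8629 ≈ 0.92050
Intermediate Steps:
n(D) = (-2 + D)*(11 + D) (n(D) = (D + 11)*(D - 2) = (11 + D)*(-2 + D) = (-2 + D)*(11 + D))
l(a) = 290 - 29*a (l(a) = -29*(a + 5*(-2)) = -29*(a - 10) = -29*(-10 + a) = 290 - 29*a)
(18170 + 21545)/(l(n(-9)) + 42217) = (18170 + 21545)/((290 - 29*(-22 + (-9)² + 9*(-9))) + 42217) = 39715/((290 - 29*(-22 + 81 - 81)) + 42217) = 39715/((290 - 29*(-22)) + 42217) = 39715/((290 + 638) + 42217) = 39715/(928 + 42217) = 39715/43145 = 39715*(1/43145) = 7943/8629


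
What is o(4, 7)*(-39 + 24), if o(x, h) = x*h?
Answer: -420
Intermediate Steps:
o(x, h) = h*x
o(4, 7)*(-39 + 24) = (7*4)*(-39 + 24) = 28*(-15) = -420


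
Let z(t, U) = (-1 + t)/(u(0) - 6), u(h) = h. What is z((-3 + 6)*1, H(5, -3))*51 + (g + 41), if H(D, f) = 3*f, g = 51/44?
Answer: 1107/44 ≈ 25.159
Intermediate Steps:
g = 51/44 (g = 51*(1/44) = 51/44 ≈ 1.1591)
z(t, U) = 1/6 - t/6 (z(t, U) = (-1 + t)/(0 - 6) = (-1 + t)/(-6) = (-1 + t)*(-1/6) = 1/6 - t/6)
z((-3 + 6)*1, H(5, -3))*51 + (g + 41) = (1/6 - (-3 + 6)/6)*51 + (51/44 + 41) = (1/6 - 1/2)*51 + 1855/44 = -1/3*51 + 1855/44 = -17 + 1855/44 = 1107/44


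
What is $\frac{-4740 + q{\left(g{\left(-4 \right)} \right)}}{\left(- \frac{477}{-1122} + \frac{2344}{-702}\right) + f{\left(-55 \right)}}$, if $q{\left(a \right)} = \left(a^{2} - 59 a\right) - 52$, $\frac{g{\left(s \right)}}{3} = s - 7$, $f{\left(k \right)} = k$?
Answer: $\frac{230517144}{7602589} \approx 30.321$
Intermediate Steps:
$g{\left(s \right)} = -21 + 3 s$ ($g{\left(s \right)} = 3 \left(s - 7\right) = 3 \left(-7 + s\right) = -21 + 3 s$)
$q{\left(a \right)} = -52 + a^{2} - 59 a$
$\frac{-4740 + q{\left(g{\left(-4 \right)} \right)}}{\left(- \frac{477}{-1122} + \frac{2344}{-702}\right) + f{\left(-55 \right)}} = \frac{-4740 - \left(52 - \left(-21 + 3 \left(-4\right)\right)^{2} + 59 \left(-21 + 3 \left(-4\right)\right)\right)}{\left(- \frac{477}{-1122} + \frac{2344}{-702}\right) - 55} = \frac{-4740 - \left(52 - \left(-21 - 12\right)^{2} + 59 \left(-21 - 12\right)\right)}{\left(\left(-477\right) \left(- \frac{1}{1122}\right) + 2344 \left(- \frac{1}{702}\right)\right) - 55} = \frac{-4740 - \left(-1895 - 1089\right)}{\left(\frac{159}{374} - \frac{1172}{351}\right) - 55} = \frac{-4740 + \left(-52 + 1089 + 1947\right)}{- \frac{382519}{131274} - 55} = \frac{-4740 + 2984}{- \frac{7602589}{131274}} = \left(-1756\right) \left(- \frac{131274}{7602589}\right) = \frac{230517144}{7602589}$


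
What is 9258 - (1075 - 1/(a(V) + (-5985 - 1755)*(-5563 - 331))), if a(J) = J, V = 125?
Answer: 373305882356/45619685 ≈ 8183.0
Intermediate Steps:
9258 - (1075 - 1/(a(V) + (-5985 - 1755)*(-5563 - 331))) = 9258 - (1075 - 1/(125 + (-5985 - 1755)*(-5563 - 331))) = 9258 - (1075 - 1/(125 - 7740*(-5894))) = 9258 - (1075 - 1/(125 + 45619560)) = 9258 - (1075 - 1/45619685) = 9258 - 1*49041161374/45619685 = 9258 - 49041161374/45619685 = 373305882356/45619685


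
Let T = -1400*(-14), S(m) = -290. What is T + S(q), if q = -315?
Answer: 19310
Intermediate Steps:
T = 19600
T + S(q) = 19600 - 290 = 19310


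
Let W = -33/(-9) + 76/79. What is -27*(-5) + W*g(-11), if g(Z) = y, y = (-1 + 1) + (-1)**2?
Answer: 33092/237 ≈ 139.63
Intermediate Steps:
y = 1 (y = 0 + 1 = 1)
g(Z) = 1
W = 1097/237 (W = -33*(-1/9) + 76*(1/79) = 11/3 + 76/79 = 1097/237 ≈ 4.6287)
-27*(-5) + W*g(-11) = -27*(-5) + (1097/237)*1 = 135 + 1097/237 = 33092/237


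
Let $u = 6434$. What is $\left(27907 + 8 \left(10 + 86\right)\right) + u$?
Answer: $35109$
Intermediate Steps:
$\left(27907 + 8 \left(10 + 86\right)\right) + u = \left(27907 + 8 \left(10 + 86\right)\right) + 6434 = \left(27907 + 8 \cdot 96\right) + 6434 = \left(27907 + 768\right) + 6434 = 28675 + 6434 = 35109$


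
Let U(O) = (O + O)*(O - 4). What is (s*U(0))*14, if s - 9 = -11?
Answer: 0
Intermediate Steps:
s = -2 (s = 9 - 11 = -2)
U(O) = 2*O*(-4 + O) (U(O) = (2*O)*(-4 + O) = 2*O*(-4 + O))
(s*U(0))*14 = -4*0*(-4 + 0)*14 = -4*0*(-4)*14 = -2*0*14 = 0*14 = 0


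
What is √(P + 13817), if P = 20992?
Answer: √34809 ≈ 186.57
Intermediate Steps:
√(P + 13817) = √(20992 + 13817) = √34809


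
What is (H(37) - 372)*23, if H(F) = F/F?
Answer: -8533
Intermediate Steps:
H(F) = 1
(H(37) - 372)*23 = (1 - 372)*23 = -371*23 = -8533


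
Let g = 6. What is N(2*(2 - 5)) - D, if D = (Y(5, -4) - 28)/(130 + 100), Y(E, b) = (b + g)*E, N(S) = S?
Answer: -681/115 ≈ -5.9217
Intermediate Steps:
Y(E, b) = E*(6 + b) (Y(E, b) = (b + 6)*E = (6 + b)*E = E*(6 + b))
D = -9/115 (D = (5*(6 - 4) - 28)/(130 + 100) = (5*2 - 28)/230 = (10 - 28)*(1/230) = -18*1/230 = -9/115 ≈ -0.078261)
N(2*(2 - 5)) - D = 2*(2 - 5) - 1*(-9/115) = 2*(-3) + 9/115 = -6 + 9/115 = -681/115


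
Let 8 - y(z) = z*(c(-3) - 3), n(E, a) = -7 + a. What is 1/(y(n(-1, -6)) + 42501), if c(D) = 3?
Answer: 1/42509 ≈ 2.3524e-5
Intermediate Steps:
y(z) = 8 (y(z) = 8 - z*(3 - 3) = 8 - z*0 = 8 - 1*0 = 8 + 0 = 8)
1/(y(n(-1, -6)) + 42501) = 1/(8 + 42501) = 1/42509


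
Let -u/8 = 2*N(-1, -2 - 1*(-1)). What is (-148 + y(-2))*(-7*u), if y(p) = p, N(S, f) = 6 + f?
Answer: -84000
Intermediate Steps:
u = -80 (u = -16*(6 + (-2 - 1*(-1))) = -16*(6 + (-2 + 1)) = -16*(6 - 1) = -16*5 = -8*10 = -80)
(-148 + y(-2))*(-7*u) = (-148 - 2)*(-7*(-80)) = -150*560 = -84000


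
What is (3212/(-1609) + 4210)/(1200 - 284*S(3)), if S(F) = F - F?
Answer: 3385339/965400 ≈ 3.5067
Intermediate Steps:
S(F) = 0
(3212/(-1609) + 4210)/(1200 - 284*S(3)) = (3212/(-1609) + 4210)/(1200 - 284*0) = (3212*(-1/1609) + 4210)/(1200 + 0) = (-3212/1609 + 4210)/1200 = (6770678/1609)*(1/1200) = 3385339/965400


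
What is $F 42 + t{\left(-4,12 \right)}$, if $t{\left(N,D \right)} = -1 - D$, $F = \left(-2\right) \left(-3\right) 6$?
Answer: $1499$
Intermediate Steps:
$F = 36$ ($F = 6 \cdot 6 = 36$)
$F 42 + t{\left(-4,12 \right)} = 36 \cdot 42 - 13 = 1512 - 13 = 1499$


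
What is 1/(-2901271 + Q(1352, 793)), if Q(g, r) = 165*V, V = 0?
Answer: -1/2901271 ≈ -3.4468e-7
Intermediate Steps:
Q(g, r) = 0 (Q(g, r) = 165*0 = 0)
1/(-2901271 + Q(1352, 793)) = 1/(-2901271 + 0) = 1/(-2901271) = -1/2901271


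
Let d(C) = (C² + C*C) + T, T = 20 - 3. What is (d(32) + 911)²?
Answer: 8856576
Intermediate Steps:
T = 17
d(C) = 17 + 2*C² (d(C) = (C² + C*C) + 17 = (C² + C²) + 17 = 2*C² + 17 = 17 + 2*C²)
(d(32) + 911)² = ((17 + 2*32²) + 911)² = ((17 + 2*1024) + 911)² = ((17 + 2048) + 911)² = (2065 + 911)² = 2976² = 8856576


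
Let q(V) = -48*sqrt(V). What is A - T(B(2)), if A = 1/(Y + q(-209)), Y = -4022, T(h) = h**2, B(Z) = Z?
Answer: 3*(-64*sqrt(209) + 5363*I)/(2*(-2011*I + 24*sqrt(209))) ≈ -4.0002 + 4.1657e-5*I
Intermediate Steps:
A = 1/(-4022 - 48*I*sqrt(209)) ≈ -0.00024145 + 4.1657e-5*I
A - T(B(2)) = I/(2*(-2011*I + 24*sqrt(209))) - 1*2**2 = I/(2*(-2011*I + 24*sqrt(209))) - 1*4 = I/(2*(-2011*I + 24*sqrt(209))) - 4 = -4 + I/(2*(-2011*I + 24*sqrt(209)))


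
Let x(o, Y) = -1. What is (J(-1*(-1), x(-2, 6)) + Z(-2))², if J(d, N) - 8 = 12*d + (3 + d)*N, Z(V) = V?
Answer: 196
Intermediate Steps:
J(d, N) = 8 + 12*d + N*(3 + d) (J(d, N) = 8 + (12*d + (3 + d)*N) = 8 + (12*d + N*(3 + d)) = 8 + 12*d + N*(3 + d))
(J(-1*(-1), x(-2, 6)) + Z(-2))² = ((8 + 3*(-1) + 12*(-1*(-1)) - (-1)*(-1)) - 2)² = ((8 - 3 + 12*1 - 1*1) - 2)² = ((8 - 3 + 12 - 1) - 2)² = (16 - 2)² = 14² = 196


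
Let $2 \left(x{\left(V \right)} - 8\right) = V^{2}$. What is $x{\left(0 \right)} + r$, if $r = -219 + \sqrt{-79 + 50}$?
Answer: $-211 + i \sqrt{29} \approx -211.0 + 5.3852 i$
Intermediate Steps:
$x{\left(V \right)} = 8 + \frac{V^{2}}{2}$
$r = -219 + i \sqrt{29}$ ($r = -219 + \sqrt{-29} = -219 + i \sqrt{29} \approx -219.0 + 5.3852 i$)
$x{\left(0 \right)} + r = \left(8 + \frac{0^{2}}{2}\right) - \left(219 - i \sqrt{29}\right) = \left(8 + \frac{1}{2} \cdot 0\right) - \left(219 - i \sqrt{29}\right) = \left(8 + 0\right) - \left(219 - i \sqrt{29}\right) = 8 - \left(219 - i \sqrt{29}\right) = -211 + i \sqrt{29}$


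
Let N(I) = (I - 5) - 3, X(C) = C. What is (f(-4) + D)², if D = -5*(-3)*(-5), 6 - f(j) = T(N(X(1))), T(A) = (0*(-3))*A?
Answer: 4761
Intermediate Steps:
N(I) = -8 + I (N(I) = (-5 + I) - 3 = -8 + I)
T(A) = 0 (T(A) = 0*A = 0)
f(j) = 6 (f(j) = 6 - 1*0 = 6 + 0 = 6)
D = -75 (D = 15*(-5) = -75)
(f(-4) + D)² = (6 - 75)² = (-69)² = 4761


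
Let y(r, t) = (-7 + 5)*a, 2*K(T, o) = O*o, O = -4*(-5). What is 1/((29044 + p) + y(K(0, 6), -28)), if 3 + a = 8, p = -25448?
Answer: 1/3586 ≈ 0.00027886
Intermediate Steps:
O = 20
K(T, o) = 10*o (K(T, o) = (20*o)/2 = 10*o)
a = 5 (a = -3 + 8 = 5)
y(r, t) = -10 (y(r, t) = (-7 + 5)*5 = -2*5 = -10)
1/((29044 + p) + y(K(0, 6), -28)) = 1/((29044 - 25448) - 10) = 1/(3596 - 10) = 1/3586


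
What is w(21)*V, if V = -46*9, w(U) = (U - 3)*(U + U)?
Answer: -312984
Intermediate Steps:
w(U) = 2*U*(-3 + U) (w(U) = (-3 + U)*(2*U) = 2*U*(-3 + U))
V = -414
w(21)*V = (2*21*(-3 + 21))*(-414) = (2*21*18)*(-414) = 756*(-414) = -312984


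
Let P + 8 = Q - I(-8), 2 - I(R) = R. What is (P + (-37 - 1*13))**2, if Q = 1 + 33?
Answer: 1156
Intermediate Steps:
I(R) = 2 - R
Q = 34
P = 16 (P = -8 + (34 - (2 - 1*(-8))) = -8 + (34 - (2 + 8)) = -8 + (34 - 1*10) = -8 + (34 - 10) = -8 + 24 = 16)
(P + (-37 - 1*13))**2 = (16 + (-37 - 1*13))**2 = (16 + (-37 - 13))**2 = (16 - 50)**2 = (-34)**2 = 1156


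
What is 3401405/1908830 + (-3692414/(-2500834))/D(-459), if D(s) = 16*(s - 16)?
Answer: 461722901963117/259141920914800 ≈ 1.7817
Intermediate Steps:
D(s) = -256 + 16*s (D(s) = 16*(-16 + s) = -256 + 16*s)
3401405/1908830 + (-3692414/(-2500834))/D(-459) = 3401405/1908830 + (-3692414/(-2500834))/(-256 + 16*(-459)) = 3401405*(1/1908830) + (-3692414*(-1/2500834))/(-256 - 7344) = 97183/54538 + (1846207/1250417)/(-7600) = 97183/54538 + (1846207/1250417)*(-1/7600) = 97183/54538 - 1846207/9503169200 = 461722901963117/259141920914800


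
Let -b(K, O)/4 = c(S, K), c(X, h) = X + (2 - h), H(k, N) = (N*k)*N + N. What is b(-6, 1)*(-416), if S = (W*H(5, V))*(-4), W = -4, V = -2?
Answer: 492544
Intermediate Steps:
H(k, N) = N + k*N**2 (H(k, N) = k*N**2 + N = N + k*N**2)
S = 288 (S = -(-8)*(1 - 2*5)*(-4) = -(-8)*(1 - 10)*(-4) = -(-8)*(-9)*(-4) = -4*18*(-4) = -72*(-4) = 288)
c(X, h) = 2 + X - h
b(K, O) = -1160 + 4*K (b(K, O) = -4*(2 + 288 - K) = -4*(290 - K) = -1160 + 4*K)
b(-6, 1)*(-416) = (-1160 + 4*(-6))*(-416) = (-1160 - 24)*(-416) = -1184*(-416) = 492544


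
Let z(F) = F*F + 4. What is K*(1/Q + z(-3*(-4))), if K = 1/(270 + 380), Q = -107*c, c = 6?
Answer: 19003/83460 ≈ 0.22769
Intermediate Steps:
z(F) = 4 + F² (z(F) = F² + 4 = 4 + F²)
Q = -642 (Q = -107*6 = -642)
K = 1/650 ≈ 0.0015385
K*(1/Q + z(-3*(-4))) = (1/(-642) + (4 + (-3*(-4))²))/650 = (-1/642 + (4 + 12²))/650 = (-1/642 + (4 + 144))/650 = (-1/642 + 148)/650 = (1/650)*(95015/642) = 19003/83460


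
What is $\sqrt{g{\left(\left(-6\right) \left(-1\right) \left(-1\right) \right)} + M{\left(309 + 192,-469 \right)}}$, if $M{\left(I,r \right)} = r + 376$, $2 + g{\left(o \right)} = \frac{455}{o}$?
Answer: $\frac{5 i \sqrt{246}}{6} \approx 13.07 i$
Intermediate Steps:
$g{\left(o \right)} = -2 + \frac{455}{o}$
$M{\left(I,r \right)} = 376 + r$
$\sqrt{g{\left(\left(-6\right) \left(-1\right) \left(-1\right) \right)} + M{\left(309 + 192,-469 \right)}} = \sqrt{\left(-2 + \frac{455}{\left(-6\right) \left(-1\right) \left(-1\right)}\right) + \left(376 - 469\right)} = \sqrt{\left(-2 + \frac{455}{6 \left(-1\right)}\right) - 93} = \sqrt{\left(-2 + \frac{455}{-6}\right) - 93} = \sqrt{\left(-2 + 455 \left(- \frac{1}{6}\right)\right) - 93} = \sqrt{\left(-2 - \frac{455}{6}\right) - 93} = \sqrt{- \frac{467}{6} - 93} = \sqrt{- \frac{1025}{6}} = \frac{5 i \sqrt{246}}{6}$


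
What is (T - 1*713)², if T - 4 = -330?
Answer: 1079521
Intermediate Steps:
T = -326 (T = 4 - 330 = -326)
(T - 1*713)² = (-326 - 1*713)² = (-326 - 713)² = (-1039)² = 1079521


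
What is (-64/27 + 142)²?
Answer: 14212900/729 ≈ 19496.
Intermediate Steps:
(-64/27 + 142)² = (3770/27)² = 14212900/729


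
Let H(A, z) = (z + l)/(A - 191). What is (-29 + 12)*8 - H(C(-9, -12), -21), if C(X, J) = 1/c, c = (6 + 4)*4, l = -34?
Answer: -1041104/7639 ≈ -136.29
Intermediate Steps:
c = 40 (c = 10*4 = 40)
C(X, J) = 1/40
H(A, z) = (-34 + z)/(-191 + A) (H(A, z) = (z - 34)/(A - 191) = (-34 + z)/(-191 + A))
(-29 + 12)*8 - H(C(-9, -12), -21) = (-29 + 12)*8 - (-34 - 21)/(-191 + 1/40) = -17*8 - (-55)/(-7639/40) = -136 - (-40)*(-55)/7639 = -136 - 1*2200/7639 = -136 - 2200/7639 = -1041104/7639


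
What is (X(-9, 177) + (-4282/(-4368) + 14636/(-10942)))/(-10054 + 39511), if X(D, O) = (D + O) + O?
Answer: 4118019979/351971795448 ≈ 0.011700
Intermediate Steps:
X(D, O) = D + 2*O
(X(-9, 177) + (-4282/(-4368) + 14636/(-10942)))/(-10054 + 39511) = ((-9 + 2*177) + (-4282/(-4368) + 14636/(-10942)))/(-10054 + 39511) = ((-9 + 354) + (-4282*(-1/4368) + 14636*(-1/10942)))/29457 = (345 + (2141/2184 - 7318/5471))*(1/29457) = (345 - 4269101/11948664)*(1/29457) = (4118019979/11948664)*(1/29457) = 4118019979/351971795448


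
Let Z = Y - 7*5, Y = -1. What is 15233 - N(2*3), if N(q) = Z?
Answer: 15269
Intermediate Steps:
Z = -36 (Z = -1 - 7*5 = -1 - 35 = -36)
N(q) = -36
15233 - N(2*3) = 15233 - 1*(-36) = 15233 + 36 = 15269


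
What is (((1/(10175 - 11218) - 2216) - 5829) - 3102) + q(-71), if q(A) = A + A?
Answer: -11774428/1043 ≈ -11289.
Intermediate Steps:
q(A) = 2*A
(((1/(10175 - 11218) - 2216) - 5829) - 3102) + q(-71) = (((1/(10175 - 11218) - 2216) - 5829) - 3102) + 2*(-71) = (((1/(-1043) - 2216) - 5829) - 3102) - 142 = (((-1/1043 - 2216) - 5829) - 3102) - 142 = ((-2311289/1043 - 5829) - 3102) - 142 = (-8390936/1043 - 3102) - 142 = -11626322/1043 - 142 = -11774428/1043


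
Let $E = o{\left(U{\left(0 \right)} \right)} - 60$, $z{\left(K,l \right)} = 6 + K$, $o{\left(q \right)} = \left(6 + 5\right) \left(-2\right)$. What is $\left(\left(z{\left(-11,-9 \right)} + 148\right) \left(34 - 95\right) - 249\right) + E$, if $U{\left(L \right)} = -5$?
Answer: $-9054$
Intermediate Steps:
$o{\left(q \right)} = -22$ ($o{\left(q \right)} = 11 \left(-2\right) = -22$)
$E = -82$ ($E = -22 - 60 = -82$)
$\left(\left(z{\left(-11,-9 \right)} + 148\right) \left(34 - 95\right) - 249\right) + E = \left(\left(\left(6 - 11\right) + 148\right) \left(34 - 95\right) - 249\right) - 82 = \left(\left(-5 + 148\right) \left(-61\right) - 249\right) - 82 = \left(143 \left(-61\right) - 249\right) - 82 = \left(-8723 - 249\right) - 82 = -8972 - 82 = -9054$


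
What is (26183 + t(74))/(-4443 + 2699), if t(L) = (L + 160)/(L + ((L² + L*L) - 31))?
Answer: -95960773/6391760 ≈ -15.013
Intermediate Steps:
t(L) = (160 + L)/(-31 + L + 2*L²) (t(L) = (160 + L)/(L + ((L² + L²) - 31)) = (160 + L)/(L + (2*L² - 31)) = (160 + L)/(L + (-31 + 2*L²)) = (160 + L)/(-31 + L + 2*L²))
(26183 + t(74))/(-4443 + 2699) = (26183 + (160 + 74)/(-31 + 74 + 2*74²))/(-4443 + 2699) = (26183 + 234/(-31 + 74 + 2*5476))/(-1744) = (26183 + 234/(-31 + 74 + 10952))*(-1/1744) = (26183 + 234/10995)*(-1/1744) = (26183 + (1/10995)*234)*(-1/1744) = (26183 + 78/3665)*(-1/1744) = (95960773/3665)*(-1/1744) = -95960773/6391760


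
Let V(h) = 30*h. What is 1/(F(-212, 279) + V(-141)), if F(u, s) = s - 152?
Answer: -1/4103 ≈ -0.00024372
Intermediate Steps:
F(u, s) = -152 + s
1/(F(-212, 279) + V(-141)) = 1/((-152 + 279) + 30*(-141)) = 1/(127 - 4230) = 1/(-4103) = -1/4103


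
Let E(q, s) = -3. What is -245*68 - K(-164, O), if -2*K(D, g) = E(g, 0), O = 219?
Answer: -33323/2 ≈ -16662.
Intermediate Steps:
K(D, g) = 3/2 (K(D, g) = -½*(-3) = 3/2)
-245*68 - K(-164, O) = -245*68 - 1*3/2 = -16660 - 3/2 = -33323/2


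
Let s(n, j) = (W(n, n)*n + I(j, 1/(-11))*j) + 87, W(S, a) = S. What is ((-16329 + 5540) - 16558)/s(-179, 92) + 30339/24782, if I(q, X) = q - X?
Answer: 3047335931/5533870164 ≈ 0.55067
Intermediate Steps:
s(n, j) = 87 + n² + j*(1/11 + j) (s(n, j) = (n*n + (j - 1/(-11))*j) + 87 = (n² + (j - 1*(-1/11))*j) + 87 = (n² + (j + 1/11)*j) + 87 = (n² + (1/11 + j)*j) + 87 = (n² + j*(1/11 + j)) + 87 = 87 + n² + j*(1/11 + j))
((-16329 + 5540) - 16558)/s(-179, 92) + 30339/24782 = ((-16329 + 5540) - 16558)/(87 + 92² + (-179)² + (1/11)*92) + 30339/24782 = (-10789 - 16558)/(87 + 8464 + 32041 + 92/11) + 30339*(1/24782) = -27347/446604/11 + 30339/24782 = -27347*11/446604 + 30339/24782 = -300817/446604 + 30339/24782 = 3047335931/5533870164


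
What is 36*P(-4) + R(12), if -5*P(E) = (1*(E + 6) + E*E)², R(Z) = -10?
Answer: -11714/5 ≈ -2342.8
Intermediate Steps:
P(E) = -(6 + E + E²)²/5 (P(E) = -(1*(E + 6) + E*E)²/5 = -(1*(6 + E) + E²)²/5 = -((6 + E) + E²)²/5 = -(6 + E + E²)²/5)
36*P(-4) + R(12) = 36*(-(6 - 4 + (-4)²)²/5) - 10 = 36*(-(6 - 4 + 16)²/5) - 10 = 36*(-⅕*18²) - 10 = 36*(-⅕*324) - 10 = 36*(-324/5) - 10 = -11664/5 - 10 = -11714/5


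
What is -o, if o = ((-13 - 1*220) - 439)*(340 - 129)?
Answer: 141792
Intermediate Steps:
o = -141792 (o = ((-13 - 220) - 439)*211 = (-233 - 439)*211 = -672*211 = -141792)
-o = -1*(-141792) = 141792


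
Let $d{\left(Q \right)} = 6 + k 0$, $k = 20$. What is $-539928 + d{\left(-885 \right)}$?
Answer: $-539922$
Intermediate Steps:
$d{\left(Q \right)} = 6$ ($d{\left(Q \right)} = 6 + 20 \cdot 0 = 6 + 0 = 6$)
$-539928 + d{\left(-885 \right)} = -539928 + 6 = -539922$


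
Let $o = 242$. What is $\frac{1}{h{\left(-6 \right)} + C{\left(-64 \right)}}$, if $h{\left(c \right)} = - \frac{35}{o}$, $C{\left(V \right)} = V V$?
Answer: $\frac{242}{991197} \approx 0.00024415$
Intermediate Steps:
$C{\left(V \right)} = V^{2}$
$h{\left(c \right)} = - \frac{35}{242}$
$\frac{1}{h{\left(-6 \right)} + C{\left(-64 \right)}} = \frac{1}{- \frac{35}{242} + \left(-64\right)^{2}} = \frac{1}{- \frac{35}{242} + 4096} = \frac{1}{\frac{991197}{242}} = \frac{242}{991197}$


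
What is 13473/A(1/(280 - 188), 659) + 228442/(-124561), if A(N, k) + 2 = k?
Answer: 169791551/9092953 ≈ 18.673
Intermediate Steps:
A(N, k) = -2 + k
13473/A(1/(280 - 188), 659) + 228442/(-124561) = 13473/(-2 + 659) + 228442/(-124561) = 13473/657 + 228442*(-1/124561) = 13473*(1/657) - 228442/124561 = 1497/73 - 228442/124561 = 169791551/9092953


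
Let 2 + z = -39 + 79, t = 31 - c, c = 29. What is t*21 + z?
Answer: 80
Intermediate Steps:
t = 2 (t = 31 - 1*29 = 31 - 29 = 2)
z = 38 (z = -2 + (-39 + 79) = -2 + 40 = 38)
t*21 + z = 2*21 + 38 = 42 + 38 = 80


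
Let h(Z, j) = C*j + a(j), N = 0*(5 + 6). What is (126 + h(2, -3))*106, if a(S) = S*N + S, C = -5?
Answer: 14628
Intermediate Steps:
N = 0 (N = 0*11 = 0)
a(S) = S (a(S) = S*0 + S = 0 + S = S)
h(Z, j) = -4*j (h(Z, j) = -5*j + j = -4*j)
(126 + h(2, -3))*106 = (126 - 4*(-3))*106 = (126 + 12)*106 = 138*106 = 14628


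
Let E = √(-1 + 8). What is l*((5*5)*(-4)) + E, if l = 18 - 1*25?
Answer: 700 + √7 ≈ 702.65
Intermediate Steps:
E = √7 ≈ 2.6458
l = -7 (l = 18 - 25 = -7)
l*((5*5)*(-4)) + E = -7*5*5*(-4) + √7 = -175*(-4) + √7 = -7*(-100) + √7 = 700 + √7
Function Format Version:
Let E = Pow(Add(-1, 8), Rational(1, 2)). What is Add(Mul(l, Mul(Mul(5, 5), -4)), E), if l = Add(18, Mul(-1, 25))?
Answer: Add(700, Pow(7, Rational(1, 2))) ≈ 702.65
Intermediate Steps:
E = Pow(7, Rational(1, 2)) ≈ 2.6458
l = -7 (l = Add(18, -25) = -7)
Add(Mul(l, Mul(Mul(5, 5), -4)), E) = Add(Mul(-7, Mul(Mul(5, 5), -4)), Pow(7, Rational(1, 2))) = Add(Mul(-7, Mul(25, -4)), Pow(7, Rational(1, 2))) = Add(Mul(-7, -100), Pow(7, Rational(1, 2))) = Add(700, Pow(7, Rational(1, 2)))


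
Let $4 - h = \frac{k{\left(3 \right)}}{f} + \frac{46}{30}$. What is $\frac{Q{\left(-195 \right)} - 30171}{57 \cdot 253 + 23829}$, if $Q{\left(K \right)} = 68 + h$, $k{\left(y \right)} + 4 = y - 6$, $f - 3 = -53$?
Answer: $- \frac{4515101}{5737500} \approx -0.78695$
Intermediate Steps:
$f = -50$ ($f = 3 - 53 = -50$)
$k{\left(y \right)} = -10 + y$ ($k{\left(y \right)} = -4 + \left(y - 6\right) = -4 + \left(-6 + y\right) = -10 + y$)
$h = \frac{349}{150}$ ($h = 4 - \left(\frac{-10 + 3}{-50} + \frac{46}{30}\right) = 4 - \left(\left(-7\right) \left(- \frac{1}{50}\right) + 46 \cdot \frac{1}{30}\right) = 4 - \left(\frac{7}{50} + \frac{23}{15}\right) = 4 - \frac{251}{150} = \frac{349}{150} \approx 2.3267$)
$Q{\left(K \right)} = \frac{10549}{150}$ ($Q{\left(K \right)} = 68 + \frac{349}{150} = \frac{10549}{150}$)
$\frac{Q{\left(-195 \right)} - 30171}{57 \cdot 253 + 23829} = \frac{\frac{10549}{150} - 30171}{57 \cdot 253 + 23829} = - \frac{4515101}{150 \left(14421 + 23829\right)} = - \frac{4515101}{150 \cdot 38250} = \left(- \frac{4515101}{150}\right) \frac{1}{38250} = - \frac{4515101}{5737500}$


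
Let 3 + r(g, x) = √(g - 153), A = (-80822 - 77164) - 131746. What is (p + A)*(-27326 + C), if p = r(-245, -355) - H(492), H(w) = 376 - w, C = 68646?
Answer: -11967057080 + 41320*I*√398 ≈ -1.1967e+10 + 8.2433e+5*I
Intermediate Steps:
A = -289732 (A = -157986 - 131746 = -289732)
r(g, x) = -3 + √(-153 + g) (r(g, x) = -3 + √(g - 153) = -3 + √(-153 + g))
p = 113 + I*√398 (p = (-3 + √(-153 - 245)) - (376 - 1*492) = (-3 + √(-398)) - (376 - 492) = (-3 + I*√398) - 1*(-116) = (-3 + I*√398) + 116 = 113 + I*√398 ≈ 113.0 + 19.95*I)
(p + A)*(-27326 + C) = ((113 + I*√398) - 289732)*(-27326 + 68646) = (-289619 + I*√398)*41320 = -11967057080 + 41320*I*√398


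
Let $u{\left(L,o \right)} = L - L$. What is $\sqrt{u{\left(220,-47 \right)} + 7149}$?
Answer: $\sqrt{7149} \approx 84.552$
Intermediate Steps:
$u{\left(L,o \right)} = 0$
$\sqrt{u{\left(220,-47 \right)} + 7149} = \sqrt{0 + 7149} = \sqrt{7149}$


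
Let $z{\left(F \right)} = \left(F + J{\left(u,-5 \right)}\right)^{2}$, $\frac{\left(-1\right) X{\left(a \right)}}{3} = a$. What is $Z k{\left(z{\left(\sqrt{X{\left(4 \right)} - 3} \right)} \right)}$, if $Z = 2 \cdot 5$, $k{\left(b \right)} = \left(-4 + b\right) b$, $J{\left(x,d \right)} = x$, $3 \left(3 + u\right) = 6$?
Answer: $1920 + 640 i \sqrt{15} \approx 1920.0 + 2478.7 i$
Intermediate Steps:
$u = -1$ ($u = -3 + \frac{1}{3} \cdot 6 = -3 + 2 = -1$)
$X{\left(a \right)} = - 3 a$
$z{\left(F \right)} = \left(-1 + F\right)^{2}$ ($z{\left(F \right)} = \left(F - 1\right)^{2} = \left(-1 + F\right)^{2}$)
$k{\left(b \right)} = b \left(-4 + b\right)$
$Z = 10$
$Z k{\left(z{\left(\sqrt{X{\left(4 \right)} - 3} \right)} \right)} = 10 \left(-1 + \sqrt{\left(-3\right) 4 - 3}\right)^{2} \left(-4 + \left(-1 + \sqrt{\left(-3\right) 4 - 3}\right)^{2}\right) = 10 \left(-1 + \sqrt{-12 - 3}\right)^{2} \left(-4 + \left(-1 + \sqrt{-12 - 3}\right)^{2}\right) = 10 \left(-1 + \sqrt{-15}\right)^{2} \left(-4 + \left(-1 + \sqrt{-15}\right)^{2}\right) = 10 \left(-1 + i \sqrt{15}\right)^{2} \left(-4 + \left(-1 + i \sqrt{15}\right)^{2}\right)$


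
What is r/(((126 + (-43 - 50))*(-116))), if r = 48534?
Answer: -8089/638 ≈ -12.679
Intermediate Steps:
r/(((126 + (-43 - 50))*(-116))) = 48534/(((126 + (-43 - 50))*(-116))) = 48534/(((126 - 93)*(-116))) = 48534/((33*(-116))) = 48534/(-3828) = 48534*(-1/3828) = -8089/638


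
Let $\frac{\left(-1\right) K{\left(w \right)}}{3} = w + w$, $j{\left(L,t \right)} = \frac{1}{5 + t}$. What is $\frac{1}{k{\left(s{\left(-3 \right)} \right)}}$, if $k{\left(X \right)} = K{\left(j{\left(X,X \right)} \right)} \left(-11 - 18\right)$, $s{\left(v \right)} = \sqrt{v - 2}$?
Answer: $\frac{5}{174} + \frac{i \sqrt{5}}{174} \approx 0.028736 + 0.012851 i$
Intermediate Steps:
$s{\left(v \right)} = \sqrt{-2 + v}$
$K{\left(w \right)} = - 6 w$ ($K{\left(w \right)} = - 3 \left(w + w\right) = - 3 \cdot 2 w = - 6 w$)
$k{\left(X \right)} = \frac{174}{5 + X}$ ($k{\left(X \right)} = - \frac{6}{5 + X} \left(-11 - 18\right) = - \frac{6}{5 + X} \left(-29\right) = \frac{174}{5 + X}$)
$\frac{1}{k{\left(s{\left(-3 \right)} \right)}} = \frac{1}{174 \frac{1}{5 + \sqrt{-2 - 3}}} = \frac{1}{174 \frac{1}{5 + \sqrt{-5}}} = \frac{1}{174 \frac{1}{5 + i \sqrt{5}}} = \frac{5}{174} + \frac{i \sqrt{5}}{174}$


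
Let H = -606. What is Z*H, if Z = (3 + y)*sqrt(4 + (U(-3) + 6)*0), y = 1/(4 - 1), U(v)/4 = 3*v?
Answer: -4040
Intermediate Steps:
U(v) = 12*v (U(v) = 4*(3*v) = 12*v)
y = 1/3 ≈ 0.33333
Z = 20/3 (Z = (3 + 1/3)*sqrt(4 + (12*(-3) + 6)*0) = 10*sqrt(4 + (-36 + 6)*0)/3 = 10*sqrt(4 - 30*0)/3 = 10*sqrt(4 + 0)/3 = 10*sqrt(4)/3 = (10/3)*2 = 20/3 ≈ 6.6667)
Z*H = (20/3)*(-606) = -4040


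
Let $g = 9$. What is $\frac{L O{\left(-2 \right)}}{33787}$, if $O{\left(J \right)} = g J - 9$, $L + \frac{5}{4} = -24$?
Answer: $\frac{2727}{135148} \approx 0.020178$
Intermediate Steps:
$L = - \frac{101}{4}$ ($L = - \frac{5}{4} - 24 = - \frac{101}{4} \approx -25.25$)
$O{\left(J \right)} = -9 + 9 J$ ($O{\left(J \right)} = 9 J - 9 = -9 + 9 J$)
$\frac{L O{\left(-2 \right)}}{33787} = \frac{\left(- \frac{101}{4}\right) \left(-9 + 9 \left(-2\right)\right)}{33787} = - \frac{101 \left(-9 - 18\right)}{4} \cdot \frac{1}{33787} = \left(- \frac{101}{4}\right) \left(-27\right) \frac{1}{33787} = \frac{2727}{4} \cdot \frac{1}{33787} = \frac{2727}{135148}$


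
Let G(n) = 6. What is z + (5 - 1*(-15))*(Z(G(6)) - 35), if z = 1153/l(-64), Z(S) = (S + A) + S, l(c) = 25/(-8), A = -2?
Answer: -21724/25 ≈ -868.96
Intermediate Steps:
l(c) = -25/8 (l(c) = 25*(-⅛) = -25/8)
Z(S) = -2 + 2*S (Z(S) = (S - 2) + S = (-2 + S) + S = -2 + 2*S)
z = -9224/25 (z = 1153/(-25/8) = 1153*(-8/25) = -9224/25 ≈ -368.96)
z + (5 - 1*(-15))*(Z(G(6)) - 35) = -9224/25 + (5 - 1*(-15))*((-2 + 2*6) - 35) = -9224/25 + (5 + 15)*((-2 + 12) - 35) = -9224/25 + 20*(10 - 35) = -9224/25 + 20*(-25) = -9224/25 - 500 = -21724/25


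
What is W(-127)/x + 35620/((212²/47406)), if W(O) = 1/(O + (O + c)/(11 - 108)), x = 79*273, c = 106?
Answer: 13995920793140686/372516891747 ≈ 37571.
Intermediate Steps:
x = 21567
W(O) = 1/(-106/97 + 96*O/97) (W(O) = 1/(O + (O + 106)/(11 - 108)) = 1/(O + (106 + O)/(-97)) = 1/(O + (106 + O)*(-1/97)) = 1/(O + (-106/97 - O/97)) = 1/(-106/97 + 96*O/97))
W(-127)/x + 35620/((212²/47406)) = (97/(2*(-53 + 48*(-127))))/21567 + 35620/((212²/47406)) = (97/(2*(-53 - 6096)))*(1/21567) + 35620/((44944*(1/47406))) = ((97/2)/(-6149))*(1/21567) + 35620/(22472/23703) = ((97/2)*(-1/6149))*(1/21567) + 35620*(23703/22472) = -97/12298*1/21567 + 211075215/5618 = -97/265230966 + 211075215/5618 = 13995920793140686/372516891747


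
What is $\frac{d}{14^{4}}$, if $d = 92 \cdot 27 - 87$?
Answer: $\frac{2397}{38416} \approx 0.062396$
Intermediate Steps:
$d = 2397$ ($d = 2484 - 87 = 2397$)
$\frac{d}{14^{4}} = \frac{2397}{14^{4}} = \frac{2397}{38416}$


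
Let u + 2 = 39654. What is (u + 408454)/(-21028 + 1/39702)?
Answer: -17790704412/834853655 ≈ -21.310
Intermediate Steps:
u = 39652 (u = -2 + 39654 = 39652)
(u + 408454)/(-21028 + 1/39702) = (39652 + 408454)/(-21028 + 1/39702) = 448106/(-21028 + 1/39702) = 448106/(-834853655/39702) = 448106*(-39702/834853655) = -17790704412/834853655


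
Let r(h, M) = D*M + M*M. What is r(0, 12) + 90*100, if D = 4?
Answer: 9192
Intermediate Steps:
r(h, M) = M² + 4*M (r(h, M) = 4*M + M*M = 4*M + M² = M² + 4*M)
r(0, 12) + 90*100 = 12*(4 + 12) + 90*100 = 12*16 + 9000 = 192 + 9000 = 9192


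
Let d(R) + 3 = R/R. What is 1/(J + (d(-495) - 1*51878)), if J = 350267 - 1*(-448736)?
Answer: 1/747123 ≈ 1.3385e-6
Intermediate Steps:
d(R) = -2 (d(R) = -3 + R/R = -3 + 1 = -2)
J = 799003 (J = 350267 + 448736 = 799003)
1/(J + (d(-495) - 1*51878)) = 1/(799003 + (-2 - 1*51878)) = 1/(799003 + (-2 - 51878)) = 1/(799003 - 51880) = 1/747123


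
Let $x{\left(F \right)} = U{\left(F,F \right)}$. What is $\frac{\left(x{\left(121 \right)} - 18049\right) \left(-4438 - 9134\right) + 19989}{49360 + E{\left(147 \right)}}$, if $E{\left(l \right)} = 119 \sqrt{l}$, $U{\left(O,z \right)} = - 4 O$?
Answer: $\frac{12416501336400}{2434327933} - \frac{209541037545 \sqrt{3}}{2434327933} \approx 4951.5$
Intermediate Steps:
$x{\left(F \right)} = - 4 F$
$\frac{\left(x{\left(121 \right)} - 18049\right) \left(-4438 - 9134\right) + 19989}{49360 + E{\left(147 \right)}} = \frac{\left(\left(-4\right) 121 - 18049\right) \left(-4438 - 9134\right) + 19989}{49360 + 119 \sqrt{147}} = \frac{\left(-484 - 18049\right) \left(-13572\right) + 19989}{49360 + 119 \cdot 7 \sqrt{3}} = \frac{\left(-18533\right) \left(-13572\right) + 19989}{49360 + 833 \sqrt{3}} = \frac{251529876 + 19989}{49360 + 833 \sqrt{3}} = \frac{251549865}{49360 + 833 \sqrt{3}}$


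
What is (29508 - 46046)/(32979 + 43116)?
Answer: -16538/76095 ≈ -0.21733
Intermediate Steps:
(29508 - 46046)/(32979 + 43116) = -16538/76095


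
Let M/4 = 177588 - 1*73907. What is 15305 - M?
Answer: -399419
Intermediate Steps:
M = 414724 (M = 4*(177588 - 1*73907) = 4*(177588 - 73907) = 4*103681 = 414724)
15305 - M = 15305 - 1*414724 = 15305 - 414724 = -399419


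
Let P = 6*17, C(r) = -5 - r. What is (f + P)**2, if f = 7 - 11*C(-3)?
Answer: 17161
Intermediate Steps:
P = 102
f = 29 (f = 7 - 11*(-5 - 1*(-3)) = 7 - 11*(-5 + 3) = 7 - 11*(-2) = 7 + 22 = 29)
(f + P)**2 = (29 + 102)**2 = 131**2 = 17161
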